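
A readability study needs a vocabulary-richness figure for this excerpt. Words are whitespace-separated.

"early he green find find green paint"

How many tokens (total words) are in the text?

Tokens: early, he, green, find, find, green, paint
N = 7

7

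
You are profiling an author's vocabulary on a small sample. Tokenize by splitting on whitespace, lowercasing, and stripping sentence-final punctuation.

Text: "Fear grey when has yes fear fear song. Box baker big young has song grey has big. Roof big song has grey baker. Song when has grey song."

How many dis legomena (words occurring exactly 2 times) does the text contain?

2

Frequencies: has:5, song:5, grey:4, fear:3, big:3, when:2, baker:2, yes:1, box:1, young:1, roof:1
Words with frequency 2: baker, when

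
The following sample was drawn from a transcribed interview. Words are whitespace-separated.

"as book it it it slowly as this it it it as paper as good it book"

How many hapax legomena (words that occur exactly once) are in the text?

Frequencies: it:7, as:4, book:2, slowly:1, this:1, paper:1, good:1
Hapax (freq=1): good, paper, slowly, this

4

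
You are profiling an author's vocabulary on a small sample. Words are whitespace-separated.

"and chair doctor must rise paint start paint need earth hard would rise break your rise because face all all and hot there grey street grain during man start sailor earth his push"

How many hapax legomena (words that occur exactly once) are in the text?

20

Frequencies: rise:3, and:2, paint:2, start:2, earth:2, all:2, chair:1, doctor:1, must:1, need:1, hard:1, would:1, break:1, your:1, because:1, face:1, hot:1, there:1, grey:1, street:1, … (6 more, each freq 1)
Hapax (freq=1): because, break, chair, doctor, during, face, grain, grey, hard, his, hot, man, must, need, push, sailor, street, there, would, your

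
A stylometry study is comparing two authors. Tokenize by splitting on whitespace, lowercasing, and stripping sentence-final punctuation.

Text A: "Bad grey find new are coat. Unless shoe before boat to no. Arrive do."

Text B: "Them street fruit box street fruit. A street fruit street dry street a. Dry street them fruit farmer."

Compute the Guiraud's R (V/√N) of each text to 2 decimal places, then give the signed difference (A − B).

A: V=14, N=14, R=3.74
B: V=7, N=18, R=1.65
Difference = 3.74 − 1.65 = 2.09

2.09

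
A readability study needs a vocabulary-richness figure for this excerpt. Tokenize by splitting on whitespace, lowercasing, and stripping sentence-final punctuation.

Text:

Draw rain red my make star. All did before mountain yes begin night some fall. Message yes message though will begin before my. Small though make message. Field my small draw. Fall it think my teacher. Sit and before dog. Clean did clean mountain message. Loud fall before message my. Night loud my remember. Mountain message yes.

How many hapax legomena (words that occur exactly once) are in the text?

Frequencies: my:6, message:6, before:4, mountain:3, yes:3, fall:3, draw:2, make:2, did:2, begin:2, night:2, though:2, small:2, clean:2, loud:2, rain:1, red:1, star:1, all:1, some:1, … (9 more, each freq 1)
Hapax (freq=1): all, and, dog, field, it, rain, red, remember, sit, some, star, teacher, think, will

14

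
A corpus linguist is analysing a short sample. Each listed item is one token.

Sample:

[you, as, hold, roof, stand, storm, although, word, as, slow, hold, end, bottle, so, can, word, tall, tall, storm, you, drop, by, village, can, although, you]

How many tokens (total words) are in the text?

26

Tokens: you, as, hold, roof, stand, storm, although, word, as, slow, hold, end, bottle, so, can, word, tall, tall, storm, you, drop, by, village, can, although, you
N = 26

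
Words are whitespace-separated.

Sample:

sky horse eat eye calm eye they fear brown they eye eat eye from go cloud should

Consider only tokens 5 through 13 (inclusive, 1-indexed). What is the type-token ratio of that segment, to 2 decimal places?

0.67

Segment tokens 5–13: calm, eye, they, fear, brown, they, eye, eat, eye
Segment N = 9, segment V = 6.
TTR = 6 / 9 = 0.67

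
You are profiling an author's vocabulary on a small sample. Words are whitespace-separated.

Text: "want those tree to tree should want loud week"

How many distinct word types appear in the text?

7

Distinct types: {loud, should, those, to, tree, want, week}
V = 7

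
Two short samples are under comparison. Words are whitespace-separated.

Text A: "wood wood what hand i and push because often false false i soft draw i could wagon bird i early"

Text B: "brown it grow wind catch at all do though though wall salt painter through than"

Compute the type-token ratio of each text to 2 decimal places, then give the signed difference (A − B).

-0.18

TTR(A) = 15/20 = 0.75
TTR(B) = 14/15 = 0.93
Difference = 0.75 − 0.93 = -0.18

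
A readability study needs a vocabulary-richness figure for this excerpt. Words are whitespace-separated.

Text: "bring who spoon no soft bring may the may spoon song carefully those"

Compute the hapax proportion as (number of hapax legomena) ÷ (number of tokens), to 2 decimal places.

Frequencies: bring:2, spoon:2, may:2, who:1, no:1, soft:1, the:1, song:1, carefully:1, those:1
Hapax count = 7; token count = 13.
Ratio = 7 / 13 = 0.54

0.54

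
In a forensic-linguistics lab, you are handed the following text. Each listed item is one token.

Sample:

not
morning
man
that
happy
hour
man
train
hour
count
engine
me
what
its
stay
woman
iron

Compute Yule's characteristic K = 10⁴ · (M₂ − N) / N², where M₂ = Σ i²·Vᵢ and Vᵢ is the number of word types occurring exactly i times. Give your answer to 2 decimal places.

138.41

Frequencies: man:2, hour:2, not:1, morning:1, that:1, happy:1, train:1, count:1, engine:1, me:1, what:1, its:1, stay:1, woman:1, iron:1
N = 17. Frequency spectrum: V_1=13, V_2=2
M₂ = 1²·13 + 2²·2 = 21
K = 10000 × (21 − 17) / 17² = 138.41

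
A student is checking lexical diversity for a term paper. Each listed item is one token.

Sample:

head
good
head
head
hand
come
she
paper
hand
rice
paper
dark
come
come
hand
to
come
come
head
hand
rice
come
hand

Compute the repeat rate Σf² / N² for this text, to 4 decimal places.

Frequencies: come:6, hand:5, head:4, paper:2, rice:2, good:1, she:1, dark:1, to:1
Σf² = 89; N² = 529
Repeat rate = 89 / 529 = 0.1682

0.1682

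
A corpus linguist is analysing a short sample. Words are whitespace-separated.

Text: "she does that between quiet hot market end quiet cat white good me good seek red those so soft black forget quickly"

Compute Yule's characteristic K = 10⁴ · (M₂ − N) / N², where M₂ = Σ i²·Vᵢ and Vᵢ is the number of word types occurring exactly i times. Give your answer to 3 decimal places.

82.645

Frequencies: quiet:2, good:2, she:1, does:1, that:1, between:1, hot:1, market:1, end:1, cat:1, white:1, me:1, seek:1, red:1, those:1, so:1, soft:1, black:1, forget:1, quickly:1
N = 22. Frequency spectrum: V_1=18, V_2=2
M₂ = 1²·18 + 2²·2 = 26
K = 10000 × (26 − 22) / 22² = 82.645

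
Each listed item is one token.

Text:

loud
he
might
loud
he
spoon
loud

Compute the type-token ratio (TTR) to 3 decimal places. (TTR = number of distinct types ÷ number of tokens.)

N = 7 tokens, V = 4 types.
TTR = V / N = 4 / 7 = 0.571

0.571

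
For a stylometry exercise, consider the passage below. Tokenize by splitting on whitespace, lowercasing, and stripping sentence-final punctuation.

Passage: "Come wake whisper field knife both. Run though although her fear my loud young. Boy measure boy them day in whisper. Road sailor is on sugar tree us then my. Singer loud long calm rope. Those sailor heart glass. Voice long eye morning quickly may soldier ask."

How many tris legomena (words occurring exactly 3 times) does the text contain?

Frequencies: whisper:2, my:2, loud:2, boy:2, sailor:2, long:2, come:1, wake:1, field:1, knife:1, both:1, run:1, though:1, although:1, her:1, fear:1, young:1, measure:1, them:1, day:1, … (21 more, each freq 1)
Words with frequency 3: (none)

0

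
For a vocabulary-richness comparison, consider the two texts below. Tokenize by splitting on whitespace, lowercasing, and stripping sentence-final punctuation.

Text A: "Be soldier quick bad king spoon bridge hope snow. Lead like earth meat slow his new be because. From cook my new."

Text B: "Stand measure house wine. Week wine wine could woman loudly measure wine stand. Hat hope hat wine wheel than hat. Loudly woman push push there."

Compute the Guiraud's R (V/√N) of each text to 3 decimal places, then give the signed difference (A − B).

1.464

A: V=20, N=22, R=4.264
B: V=14, N=25, R=2.800
Difference = 4.264 − 2.800 = 1.464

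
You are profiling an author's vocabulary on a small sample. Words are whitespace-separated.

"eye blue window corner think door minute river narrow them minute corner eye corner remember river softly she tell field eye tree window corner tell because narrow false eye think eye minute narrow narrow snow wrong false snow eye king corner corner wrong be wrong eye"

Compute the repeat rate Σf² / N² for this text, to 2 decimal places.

0.07

Frequencies: eye:7, corner:6, narrow:4, minute:3, wrong:3, window:2, think:2, river:2, tell:2, false:2, snow:2, blue:1, door:1, them:1, remember:1, softly:1, she:1, field:1, tree:1, because:1, … (2 more, each freq 1)
Σf² = 154; N² = 2116
Repeat rate = 154 / 2116 = 0.07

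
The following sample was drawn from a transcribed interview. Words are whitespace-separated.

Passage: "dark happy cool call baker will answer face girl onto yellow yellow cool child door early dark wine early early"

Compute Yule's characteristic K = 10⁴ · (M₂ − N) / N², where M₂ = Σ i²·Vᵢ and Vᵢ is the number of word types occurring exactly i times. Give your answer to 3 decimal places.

300.000

Frequencies: early:3, dark:2, cool:2, yellow:2, happy:1, call:1, baker:1, will:1, answer:1, face:1, girl:1, onto:1, child:1, door:1, wine:1
N = 20. Frequency spectrum: V_1=11, V_2=3, V_3=1
M₂ = 1²·11 + 2²·3 + 3²·1 = 32
K = 10000 × (32 − 20) / 20² = 300.000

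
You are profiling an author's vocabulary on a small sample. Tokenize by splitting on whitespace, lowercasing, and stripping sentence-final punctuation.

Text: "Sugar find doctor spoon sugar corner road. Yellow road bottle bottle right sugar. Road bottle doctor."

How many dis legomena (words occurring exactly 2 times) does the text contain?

Frequencies: sugar:3, road:3, bottle:3, doctor:2, find:1, spoon:1, corner:1, yellow:1, right:1
Words with frequency 2: doctor

1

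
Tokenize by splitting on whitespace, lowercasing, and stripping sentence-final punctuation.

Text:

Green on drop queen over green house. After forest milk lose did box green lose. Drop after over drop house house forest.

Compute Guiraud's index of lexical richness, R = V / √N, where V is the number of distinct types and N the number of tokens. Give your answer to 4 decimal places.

N = 22, V = 12.
√N = 4.690416
R = 12 / 4.690416 = 2.5584

2.5584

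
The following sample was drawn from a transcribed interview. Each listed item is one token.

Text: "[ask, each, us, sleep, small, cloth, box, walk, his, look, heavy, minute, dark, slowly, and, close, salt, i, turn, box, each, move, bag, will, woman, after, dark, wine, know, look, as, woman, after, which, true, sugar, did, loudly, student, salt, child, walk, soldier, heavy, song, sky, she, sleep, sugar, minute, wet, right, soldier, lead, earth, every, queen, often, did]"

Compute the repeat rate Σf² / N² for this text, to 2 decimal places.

Frequencies: each:2, sleep:2, box:2, walk:2, look:2, heavy:2, minute:2, dark:2, salt:2, woman:2, after:2, sugar:2, did:2, soldier:2, ask:1, us:1, small:1, cloth:1, his:1, slowly:1, … (25 more, each freq 1)
Σf² = 87; N² = 3481
Repeat rate = 87 / 3481 = 0.02

0.02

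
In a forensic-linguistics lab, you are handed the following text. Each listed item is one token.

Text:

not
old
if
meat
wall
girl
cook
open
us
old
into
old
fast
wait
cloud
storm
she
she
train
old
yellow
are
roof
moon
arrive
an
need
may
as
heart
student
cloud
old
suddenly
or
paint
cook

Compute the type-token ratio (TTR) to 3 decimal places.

N = 37 tokens, V = 30 types.
TTR = V / N = 30 / 37 = 0.811

0.811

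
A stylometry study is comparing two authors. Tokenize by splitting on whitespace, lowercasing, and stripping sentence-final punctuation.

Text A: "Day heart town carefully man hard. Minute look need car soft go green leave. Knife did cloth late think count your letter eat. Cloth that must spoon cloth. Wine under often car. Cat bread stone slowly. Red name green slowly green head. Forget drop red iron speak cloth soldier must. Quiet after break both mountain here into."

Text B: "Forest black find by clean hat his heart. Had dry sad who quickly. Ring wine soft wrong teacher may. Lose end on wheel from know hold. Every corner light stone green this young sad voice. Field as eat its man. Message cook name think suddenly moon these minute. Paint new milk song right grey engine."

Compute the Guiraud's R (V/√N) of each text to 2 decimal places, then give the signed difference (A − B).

-0.92

A: V=48, N=57, R=6.36
B: V=54, N=55, R=7.28
Difference = 6.36 − 7.28 = -0.92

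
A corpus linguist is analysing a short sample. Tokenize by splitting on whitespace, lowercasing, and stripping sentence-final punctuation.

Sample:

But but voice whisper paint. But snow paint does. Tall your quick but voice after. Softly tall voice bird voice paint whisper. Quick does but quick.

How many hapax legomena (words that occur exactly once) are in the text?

5

Frequencies: but:5, voice:4, paint:3, quick:3, whisper:2, does:2, tall:2, snow:1, your:1, after:1, softly:1, bird:1
Hapax (freq=1): after, bird, snow, softly, your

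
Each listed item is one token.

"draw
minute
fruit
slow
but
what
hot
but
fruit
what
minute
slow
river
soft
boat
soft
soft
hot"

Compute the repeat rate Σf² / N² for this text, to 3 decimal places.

0.111

Frequencies: soft:3, minute:2, fruit:2, slow:2, but:2, what:2, hot:2, draw:1, river:1, boat:1
Σf² = 36; N² = 324
Repeat rate = 36 / 324 = 0.111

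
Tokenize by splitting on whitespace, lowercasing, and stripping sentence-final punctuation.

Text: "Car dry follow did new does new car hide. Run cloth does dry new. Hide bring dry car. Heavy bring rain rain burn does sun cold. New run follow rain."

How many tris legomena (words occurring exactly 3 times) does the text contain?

4

Frequencies: new:4, car:3, dry:3, does:3, rain:3, follow:2, hide:2, run:2, bring:2, did:1, cloth:1, heavy:1, burn:1, sun:1, cold:1
Words with frequency 3: car, does, dry, rain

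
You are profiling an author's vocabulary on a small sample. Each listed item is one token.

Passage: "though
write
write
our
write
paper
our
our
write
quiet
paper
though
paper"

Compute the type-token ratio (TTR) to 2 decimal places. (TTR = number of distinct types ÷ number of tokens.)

N = 13 tokens, V = 5 types.
TTR = V / N = 5 / 13 = 0.38

0.38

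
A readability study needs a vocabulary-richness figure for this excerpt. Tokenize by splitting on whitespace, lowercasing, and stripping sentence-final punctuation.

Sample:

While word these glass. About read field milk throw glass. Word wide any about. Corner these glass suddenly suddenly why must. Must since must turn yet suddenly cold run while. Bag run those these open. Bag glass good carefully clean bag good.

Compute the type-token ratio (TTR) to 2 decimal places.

N = 42 tokens, V = 26 types.
TTR = V / N = 26 / 42 = 0.62

0.62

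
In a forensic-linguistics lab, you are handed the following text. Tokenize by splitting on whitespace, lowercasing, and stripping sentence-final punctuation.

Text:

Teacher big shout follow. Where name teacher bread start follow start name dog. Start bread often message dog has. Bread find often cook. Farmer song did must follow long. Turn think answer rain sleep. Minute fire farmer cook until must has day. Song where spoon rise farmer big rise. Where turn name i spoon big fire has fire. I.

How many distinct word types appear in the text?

Distinct types: {answer, big, bread, cook, day, did, dog, farmer, find, fire, follow, has, i, long, message, minute, must, name, often, rain, rise, shout, sleep, song, spoon, start, teacher, think, turn, until, where}
V = 31

31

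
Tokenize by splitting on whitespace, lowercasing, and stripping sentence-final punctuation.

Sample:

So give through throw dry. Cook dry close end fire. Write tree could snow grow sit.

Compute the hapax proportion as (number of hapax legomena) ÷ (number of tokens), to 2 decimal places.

Frequencies: dry:2, so:1, give:1, through:1, throw:1, cook:1, close:1, end:1, fire:1, write:1, tree:1, could:1, snow:1, grow:1, sit:1
Hapax count = 14; token count = 16.
Ratio = 14 / 16 = 0.88

0.88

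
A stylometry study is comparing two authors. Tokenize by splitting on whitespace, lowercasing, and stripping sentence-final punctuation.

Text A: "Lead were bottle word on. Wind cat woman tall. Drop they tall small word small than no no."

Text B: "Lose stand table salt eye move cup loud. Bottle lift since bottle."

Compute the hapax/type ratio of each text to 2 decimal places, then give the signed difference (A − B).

A: hapax=10, V=14, ratio=0.71
B: hapax=10, V=11, ratio=0.91
Difference = 0.71 − 0.91 = -0.20

-0.20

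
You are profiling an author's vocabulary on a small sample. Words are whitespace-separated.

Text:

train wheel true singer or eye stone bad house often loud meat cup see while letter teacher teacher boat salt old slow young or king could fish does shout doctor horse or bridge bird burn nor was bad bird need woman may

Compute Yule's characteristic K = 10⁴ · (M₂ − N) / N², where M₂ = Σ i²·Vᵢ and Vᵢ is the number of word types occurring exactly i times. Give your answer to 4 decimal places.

68.0272

Frequencies: or:3, bad:2, teacher:2, bird:2, train:1, wheel:1, true:1, singer:1, eye:1, stone:1, house:1, often:1, loud:1, meat:1, cup:1, see:1, while:1, letter:1, boat:1, salt:1, … (17 more, each freq 1)
N = 42. Frequency spectrum: V_1=33, V_2=3, V_3=1
M₂ = 1²·33 + 2²·3 + 3²·1 = 54
K = 10000 × (54 − 42) / 42² = 68.0272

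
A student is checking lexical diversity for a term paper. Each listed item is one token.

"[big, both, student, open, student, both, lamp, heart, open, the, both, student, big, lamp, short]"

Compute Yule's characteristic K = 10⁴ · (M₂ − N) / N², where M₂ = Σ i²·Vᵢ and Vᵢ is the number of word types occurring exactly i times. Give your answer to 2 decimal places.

800.00

Frequencies: both:3, student:3, big:2, open:2, lamp:2, heart:1, the:1, short:1
N = 15. Frequency spectrum: V_1=3, V_2=3, V_3=2
M₂ = 1²·3 + 2²·3 + 3²·2 = 33
K = 10000 × (33 − 15) / 15² = 800.00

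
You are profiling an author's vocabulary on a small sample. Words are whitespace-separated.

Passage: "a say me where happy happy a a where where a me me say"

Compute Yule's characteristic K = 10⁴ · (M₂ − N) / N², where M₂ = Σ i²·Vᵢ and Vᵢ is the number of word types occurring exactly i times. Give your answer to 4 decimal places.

Frequencies: a:4, me:3, where:3, say:2, happy:2
N = 14. Frequency spectrum: V_2=2, V_3=2, V_4=1
M₂ = 2²·2 + 3²·2 + 4²·1 = 42
K = 10000 × (42 − 14) / 14² = 1428.5714

1428.5714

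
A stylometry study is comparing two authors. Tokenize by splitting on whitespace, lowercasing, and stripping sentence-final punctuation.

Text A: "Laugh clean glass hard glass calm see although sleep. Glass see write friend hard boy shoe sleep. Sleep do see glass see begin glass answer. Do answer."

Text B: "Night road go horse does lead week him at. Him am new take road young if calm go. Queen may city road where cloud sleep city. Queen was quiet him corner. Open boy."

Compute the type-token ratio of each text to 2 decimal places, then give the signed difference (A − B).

-0.23

TTR(A) = 15/27 = 0.56
TTR(B) = 26/33 = 0.79
Difference = 0.56 − 0.79 = -0.23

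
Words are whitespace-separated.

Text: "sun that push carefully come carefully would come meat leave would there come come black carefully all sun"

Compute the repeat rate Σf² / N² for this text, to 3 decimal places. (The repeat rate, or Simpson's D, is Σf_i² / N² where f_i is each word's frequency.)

0.123

Frequencies: come:4, carefully:3, sun:2, would:2, that:1, push:1, meat:1, leave:1, there:1, black:1, all:1
Σf² = 40; N² = 324
Repeat rate = 40 / 324 = 0.123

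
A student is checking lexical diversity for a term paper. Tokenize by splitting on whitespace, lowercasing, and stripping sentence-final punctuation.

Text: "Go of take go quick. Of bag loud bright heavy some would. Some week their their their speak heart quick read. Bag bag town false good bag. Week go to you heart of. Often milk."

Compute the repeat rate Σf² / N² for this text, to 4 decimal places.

Frequencies: bag:4, go:3, of:3, their:3, quick:2, some:2, week:2, heart:2, take:1, loud:1, bright:1, heavy:1, would:1, speak:1, read:1, town:1, false:1, good:1, to:1, you:1, … (2 more, each freq 1)
Σf² = 73; N² = 1225
Repeat rate = 73 / 1225 = 0.0596

0.0596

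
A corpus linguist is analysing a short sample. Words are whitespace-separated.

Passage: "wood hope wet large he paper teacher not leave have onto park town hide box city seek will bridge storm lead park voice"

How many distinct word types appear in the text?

22

Distinct types: {box, bridge, city, have, he, hide, hope, large, lead, leave, not, onto, paper, park, seek, storm, teacher, town, voice, wet, will, wood}
V = 22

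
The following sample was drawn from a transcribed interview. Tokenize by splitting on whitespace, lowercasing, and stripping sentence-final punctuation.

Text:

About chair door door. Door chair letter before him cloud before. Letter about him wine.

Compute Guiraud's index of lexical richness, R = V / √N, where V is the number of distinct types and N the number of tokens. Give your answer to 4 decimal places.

2.0656

N = 15, V = 8.
√N = 3.872983
R = 8 / 3.872983 = 2.0656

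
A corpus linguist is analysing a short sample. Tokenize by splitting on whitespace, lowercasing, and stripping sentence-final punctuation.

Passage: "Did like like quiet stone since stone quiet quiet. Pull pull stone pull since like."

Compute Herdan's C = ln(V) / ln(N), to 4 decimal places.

0.6616

N = 15, V = 6.
ln(V) = 1.791759, ln(N) = 2.708050
C = 1.791759 / 2.708050 = 0.6616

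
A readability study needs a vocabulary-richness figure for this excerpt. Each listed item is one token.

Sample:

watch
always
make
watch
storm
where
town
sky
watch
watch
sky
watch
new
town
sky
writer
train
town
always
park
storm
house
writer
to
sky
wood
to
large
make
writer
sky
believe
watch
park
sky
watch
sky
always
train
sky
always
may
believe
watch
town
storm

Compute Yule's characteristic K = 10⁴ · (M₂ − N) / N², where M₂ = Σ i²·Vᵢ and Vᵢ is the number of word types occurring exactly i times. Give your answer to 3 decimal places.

Frequencies: watch:8, sky:8, always:4, town:4, storm:3, writer:3, make:2, train:2, park:2, to:2, believe:2, where:1, new:1, house:1, wood:1, large:1, may:1
N = 46. Frequency spectrum: V_1=6, V_2=5, V_3=2, V_4=2, V_8=2
M₂ = 1²·6 + 2²·5 + 3²·2 + 4²·2 + 8²·2 = 204
K = 10000 × (204 − 46) / 46² = 746.692

746.692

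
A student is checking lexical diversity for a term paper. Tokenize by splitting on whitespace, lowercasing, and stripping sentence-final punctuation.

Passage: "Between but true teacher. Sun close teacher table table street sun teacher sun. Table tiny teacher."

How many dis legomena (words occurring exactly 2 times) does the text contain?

0

Frequencies: teacher:4, sun:3, table:3, between:1, but:1, true:1, close:1, street:1, tiny:1
Words with frequency 2: (none)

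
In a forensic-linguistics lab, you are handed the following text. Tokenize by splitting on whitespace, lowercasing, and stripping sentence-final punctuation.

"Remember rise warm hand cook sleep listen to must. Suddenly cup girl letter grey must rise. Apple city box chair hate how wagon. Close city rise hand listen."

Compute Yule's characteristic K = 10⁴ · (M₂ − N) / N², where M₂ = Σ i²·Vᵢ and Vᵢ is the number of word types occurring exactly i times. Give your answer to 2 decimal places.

178.57

Frequencies: rise:3, hand:2, listen:2, must:2, city:2, remember:1, warm:1, cook:1, sleep:1, to:1, suddenly:1, cup:1, girl:1, letter:1, grey:1, apple:1, box:1, chair:1, hate:1, how:1, … (2 more, each freq 1)
N = 28. Frequency spectrum: V_1=17, V_2=4, V_3=1
M₂ = 1²·17 + 2²·4 + 3²·1 = 42
K = 10000 × (42 − 28) / 28² = 178.57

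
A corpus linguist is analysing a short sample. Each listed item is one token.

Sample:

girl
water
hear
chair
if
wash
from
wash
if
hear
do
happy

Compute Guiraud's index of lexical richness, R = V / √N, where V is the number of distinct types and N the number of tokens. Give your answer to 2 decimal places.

2.60

N = 12, V = 9.
√N = 3.464102
R = 9 / 3.464102 = 2.60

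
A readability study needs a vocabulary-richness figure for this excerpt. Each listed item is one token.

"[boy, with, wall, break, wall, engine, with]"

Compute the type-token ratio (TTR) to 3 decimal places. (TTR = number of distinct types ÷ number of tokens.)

N = 7 tokens, V = 5 types.
TTR = V / N = 5 / 7 = 0.714

0.714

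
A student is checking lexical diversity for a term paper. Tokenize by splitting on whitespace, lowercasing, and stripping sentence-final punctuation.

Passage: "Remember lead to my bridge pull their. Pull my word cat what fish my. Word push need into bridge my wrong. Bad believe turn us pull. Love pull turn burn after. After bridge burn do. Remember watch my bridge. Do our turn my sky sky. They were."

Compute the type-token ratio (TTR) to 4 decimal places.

N = 47 tokens, V = 28 types.
TTR = V / N = 28 / 47 = 0.5957

0.5957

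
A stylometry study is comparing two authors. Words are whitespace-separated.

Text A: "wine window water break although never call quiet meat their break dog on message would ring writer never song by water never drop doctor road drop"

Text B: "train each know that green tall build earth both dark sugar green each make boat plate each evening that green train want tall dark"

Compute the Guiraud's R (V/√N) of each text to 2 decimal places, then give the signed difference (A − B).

0.85

A: V=21, N=26, R=4.12
B: V=16, N=24, R=3.27
Difference = 4.12 − 3.27 = 0.85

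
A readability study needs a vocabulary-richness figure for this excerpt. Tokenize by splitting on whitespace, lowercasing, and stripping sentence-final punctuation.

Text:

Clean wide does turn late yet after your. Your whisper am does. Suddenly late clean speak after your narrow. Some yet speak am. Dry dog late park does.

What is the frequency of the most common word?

Frequencies: does:3, late:3, your:3, clean:2, yet:2, after:2, am:2, speak:2, wide:1, turn:1, whisper:1, suddenly:1, narrow:1, some:1, dry:1, dog:1, park:1
Most common: 'does' with frequency 3.

3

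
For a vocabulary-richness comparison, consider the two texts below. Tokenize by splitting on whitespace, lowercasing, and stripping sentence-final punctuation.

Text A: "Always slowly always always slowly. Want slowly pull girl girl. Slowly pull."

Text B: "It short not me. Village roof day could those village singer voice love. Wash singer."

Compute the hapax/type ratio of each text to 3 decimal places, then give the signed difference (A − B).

A: hapax=1, V=5, ratio=0.200
B: hapax=11, V=13, ratio=0.846
Difference = 0.200 − 0.846 = -0.646

-0.646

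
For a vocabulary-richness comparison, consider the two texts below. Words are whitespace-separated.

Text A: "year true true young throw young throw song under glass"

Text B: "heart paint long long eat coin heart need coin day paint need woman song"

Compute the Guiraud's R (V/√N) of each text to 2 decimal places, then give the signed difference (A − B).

A: V=7, N=10, R=2.21
B: V=9, N=14, R=2.41
Difference = 2.21 − 2.41 = -0.20

-0.20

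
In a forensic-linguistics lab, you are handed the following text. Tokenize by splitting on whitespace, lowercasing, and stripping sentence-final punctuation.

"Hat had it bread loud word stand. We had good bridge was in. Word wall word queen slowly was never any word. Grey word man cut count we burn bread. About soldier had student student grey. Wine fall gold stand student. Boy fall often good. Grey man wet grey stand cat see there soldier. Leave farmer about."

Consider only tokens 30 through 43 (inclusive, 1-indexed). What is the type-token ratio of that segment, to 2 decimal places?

0.79

Segment tokens 30–43: bread, about, soldier, had, student, student, grey, wine, fall, gold, stand, student, boy, fall
Segment N = 14, segment V = 11.
TTR = 11 / 14 = 0.79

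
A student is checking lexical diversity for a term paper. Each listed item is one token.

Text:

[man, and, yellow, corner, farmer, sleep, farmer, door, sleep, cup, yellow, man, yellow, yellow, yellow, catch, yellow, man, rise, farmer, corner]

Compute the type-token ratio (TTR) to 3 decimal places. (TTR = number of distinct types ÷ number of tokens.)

N = 21 tokens, V = 10 types.
TTR = V / N = 10 / 21 = 0.476

0.476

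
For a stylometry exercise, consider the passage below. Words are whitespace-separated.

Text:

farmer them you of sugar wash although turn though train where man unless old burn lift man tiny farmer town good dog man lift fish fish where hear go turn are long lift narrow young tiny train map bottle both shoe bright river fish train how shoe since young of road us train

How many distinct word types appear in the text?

Distinct types: {although, are, both, bottle, bright, burn, dog, farmer, fish, go, good, hear, how, lift, long, man, map, narrow, of, old, river, road, shoe, since, sugar, them, though, tiny, town, train, turn, unless, us, wash, where, you, young}
V = 37

37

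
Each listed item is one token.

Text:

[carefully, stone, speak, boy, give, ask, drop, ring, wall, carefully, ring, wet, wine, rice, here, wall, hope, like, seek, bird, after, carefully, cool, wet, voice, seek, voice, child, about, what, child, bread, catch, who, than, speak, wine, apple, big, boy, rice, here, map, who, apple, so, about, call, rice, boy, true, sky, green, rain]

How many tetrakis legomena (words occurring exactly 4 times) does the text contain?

Frequencies: carefully:3, boy:3, rice:3, speak:2, ring:2, wall:2, wet:2, wine:2, here:2, seek:2, voice:2, child:2, about:2, who:2, apple:2, stone:1, give:1, ask:1, drop:1, hope:1, … (16 more, each freq 1)
Words with frequency 4: (none)

0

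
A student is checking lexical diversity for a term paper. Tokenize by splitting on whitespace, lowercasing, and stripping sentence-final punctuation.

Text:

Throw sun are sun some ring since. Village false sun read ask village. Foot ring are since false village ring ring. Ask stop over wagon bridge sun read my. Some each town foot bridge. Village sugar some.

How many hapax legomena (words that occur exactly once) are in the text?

Frequencies: sun:4, ring:4, village:4, some:3, are:2, since:2, false:2, read:2, ask:2, foot:2, bridge:2, throw:1, stop:1, over:1, wagon:1, my:1, each:1, town:1, sugar:1
Hapax (freq=1): each, my, over, stop, sugar, throw, town, wagon

8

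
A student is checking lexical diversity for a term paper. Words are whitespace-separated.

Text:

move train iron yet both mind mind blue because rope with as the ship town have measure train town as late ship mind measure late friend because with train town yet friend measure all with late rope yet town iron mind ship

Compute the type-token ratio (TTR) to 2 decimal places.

0.45

N = 42 tokens, V = 19 types.
TTR = V / N = 19 / 42 = 0.45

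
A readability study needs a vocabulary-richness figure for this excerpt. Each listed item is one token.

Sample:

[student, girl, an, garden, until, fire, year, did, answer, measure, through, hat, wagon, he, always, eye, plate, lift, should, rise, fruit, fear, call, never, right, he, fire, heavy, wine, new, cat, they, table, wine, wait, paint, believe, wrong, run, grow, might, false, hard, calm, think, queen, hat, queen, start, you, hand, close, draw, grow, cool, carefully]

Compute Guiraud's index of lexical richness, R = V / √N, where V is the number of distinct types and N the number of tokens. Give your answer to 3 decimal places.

6.682

N = 56, V = 50.
√N = 7.483315
R = 50 / 7.483315 = 6.682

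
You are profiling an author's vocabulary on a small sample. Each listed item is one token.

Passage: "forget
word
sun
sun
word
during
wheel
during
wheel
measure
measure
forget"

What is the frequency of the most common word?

2

Frequencies: forget:2, word:2, sun:2, during:2, wheel:2, measure:2
Most common: 'forget' with frequency 2.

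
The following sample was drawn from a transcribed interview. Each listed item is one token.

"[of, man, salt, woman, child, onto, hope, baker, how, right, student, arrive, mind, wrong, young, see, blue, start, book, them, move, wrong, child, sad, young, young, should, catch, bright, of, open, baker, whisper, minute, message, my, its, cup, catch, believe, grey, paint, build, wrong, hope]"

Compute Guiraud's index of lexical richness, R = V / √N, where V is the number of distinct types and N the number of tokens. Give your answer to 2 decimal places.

N = 45, V = 36.
√N = 6.708204
R = 36 / 6.708204 = 5.37

5.37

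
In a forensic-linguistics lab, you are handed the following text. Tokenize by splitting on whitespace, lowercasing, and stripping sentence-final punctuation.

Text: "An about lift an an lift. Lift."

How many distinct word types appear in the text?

Distinct types: {about, an, lift}
V = 3

3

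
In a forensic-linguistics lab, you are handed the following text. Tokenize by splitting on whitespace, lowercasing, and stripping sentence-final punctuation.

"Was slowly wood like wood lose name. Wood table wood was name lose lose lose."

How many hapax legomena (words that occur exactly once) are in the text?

3

Frequencies: wood:4, lose:4, was:2, name:2, slowly:1, like:1, table:1
Hapax (freq=1): like, slowly, table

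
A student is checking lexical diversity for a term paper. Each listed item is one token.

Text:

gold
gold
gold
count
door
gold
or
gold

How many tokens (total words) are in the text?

8

Tokens: gold, gold, gold, count, door, gold, or, gold
N = 8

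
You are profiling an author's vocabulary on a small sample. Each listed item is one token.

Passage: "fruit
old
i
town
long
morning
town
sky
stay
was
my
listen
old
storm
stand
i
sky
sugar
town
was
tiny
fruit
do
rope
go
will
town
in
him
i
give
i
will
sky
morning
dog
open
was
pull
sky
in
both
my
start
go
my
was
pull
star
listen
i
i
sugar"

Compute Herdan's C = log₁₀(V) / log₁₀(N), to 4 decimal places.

0.8393

N = 53, V = 28.
log₁₀(V) = 1.447158, log₁₀(N) = 1.724276
C = 1.447158 / 1.724276 = 0.8393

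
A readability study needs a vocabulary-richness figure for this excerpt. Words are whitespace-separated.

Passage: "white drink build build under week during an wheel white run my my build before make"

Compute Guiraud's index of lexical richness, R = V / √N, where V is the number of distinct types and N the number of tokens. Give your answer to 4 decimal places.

N = 16, V = 12.
√N = 4.000000
R = 12 / 4.000000 = 3.0000

3.0000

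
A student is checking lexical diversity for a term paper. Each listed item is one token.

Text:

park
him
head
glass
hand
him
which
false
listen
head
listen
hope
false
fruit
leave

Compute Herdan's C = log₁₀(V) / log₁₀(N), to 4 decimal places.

N = 15, V = 11.
log₁₀(V) = 1.041393, log₁₀(N) = 1.176091
C = 1.041393 / 1.176091 = 0.8855

0.8855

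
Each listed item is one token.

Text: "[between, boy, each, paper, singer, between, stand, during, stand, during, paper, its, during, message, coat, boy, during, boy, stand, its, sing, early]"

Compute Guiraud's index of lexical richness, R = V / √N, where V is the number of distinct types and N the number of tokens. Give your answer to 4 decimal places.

2.5584

N = 22, V = 12.
√N = 4.690416
R = 12 / 4.690416 = 2.5584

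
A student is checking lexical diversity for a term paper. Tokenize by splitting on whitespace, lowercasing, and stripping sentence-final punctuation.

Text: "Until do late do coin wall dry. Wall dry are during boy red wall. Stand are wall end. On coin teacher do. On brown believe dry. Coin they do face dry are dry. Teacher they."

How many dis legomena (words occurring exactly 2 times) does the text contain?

Frequencies: dry:5, do:4, wall:4, coin:3, are:3, on:2, teacher:2, they:2, until:1, late:1, during:1, boy:1, red:1, stand:1, end:1, brown:1, believe:1, face:1
Words with frequency 2: on, teacher, they

3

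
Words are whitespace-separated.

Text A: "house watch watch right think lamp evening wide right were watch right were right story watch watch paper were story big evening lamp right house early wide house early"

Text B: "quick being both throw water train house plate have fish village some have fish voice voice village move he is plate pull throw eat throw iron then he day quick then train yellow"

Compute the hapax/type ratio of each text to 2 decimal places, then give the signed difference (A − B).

-0.30

A: hapax=3, V=12, ratio=0.25
B: hapax=12, V=22, ratio=0.55
Difference = 0.25 − 0.55 = -0.30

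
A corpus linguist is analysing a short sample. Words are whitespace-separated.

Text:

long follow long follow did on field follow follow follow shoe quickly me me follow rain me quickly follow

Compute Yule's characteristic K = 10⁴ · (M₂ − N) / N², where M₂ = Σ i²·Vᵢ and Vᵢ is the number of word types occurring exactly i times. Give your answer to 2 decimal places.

Frequencies: follow:7, me:3, long:2, quickly:2, did:1, on:1, field:1, shoe:1, rain:1
N = 19. Frequency spectrum: V_1=5, V_2=2, V_3=1, V_7=1
M₂ = 1²·5 + 2²·2 + 3²·1 + 7²·1 = 71
K = 10000 × (71 − 19) / 19² = 1440.44

1440.44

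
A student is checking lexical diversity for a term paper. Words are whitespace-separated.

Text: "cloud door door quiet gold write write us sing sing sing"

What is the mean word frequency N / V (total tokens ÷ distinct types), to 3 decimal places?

1.571

N = 11 tokens, V = 7 types.
Mean frequency = N / V = 11 / 7 = 1.571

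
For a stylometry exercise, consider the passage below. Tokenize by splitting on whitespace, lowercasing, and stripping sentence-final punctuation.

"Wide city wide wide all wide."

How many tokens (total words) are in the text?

6

Tokens: wide, city, wide, wide, all, wide
N = 6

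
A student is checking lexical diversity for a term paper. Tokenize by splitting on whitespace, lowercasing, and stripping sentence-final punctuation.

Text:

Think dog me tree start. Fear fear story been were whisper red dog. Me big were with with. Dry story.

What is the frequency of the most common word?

2

Frequencies: dog:2, me:2, fear:2, story:2, were:2, with:2, think:1, tree:1, start:1, been:1, whisper:1, red:1, big:1, dry:1
Most common: 'dog' with frequency 2.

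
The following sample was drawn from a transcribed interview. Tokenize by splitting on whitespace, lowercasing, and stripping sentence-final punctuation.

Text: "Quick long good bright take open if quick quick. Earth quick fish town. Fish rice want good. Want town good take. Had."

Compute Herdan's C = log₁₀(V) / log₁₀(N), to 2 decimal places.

N = 22, V = 13.
log₁₀(V) = 1.113943, log₁₀(N) = 1.342423
C = 1.113943 / 1.342423 = 0.83

0.83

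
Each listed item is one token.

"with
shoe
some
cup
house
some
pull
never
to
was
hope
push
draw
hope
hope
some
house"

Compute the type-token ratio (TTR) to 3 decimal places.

0.706

N = 17 tokens, V = 12 types.
TTR = V / N = 12 / 17 = 0.706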